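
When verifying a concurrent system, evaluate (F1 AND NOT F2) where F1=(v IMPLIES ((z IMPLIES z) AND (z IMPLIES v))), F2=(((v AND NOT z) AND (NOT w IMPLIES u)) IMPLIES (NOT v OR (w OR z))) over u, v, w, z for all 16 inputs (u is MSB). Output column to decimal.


F1 = (v IMPLIES ((z IMPLIES z) AND (z IMPLIES v)))
F2 = (((v AND NOT z) AND (NOT w IMPLIES u)) IMPLIES (NOT v OR (w OR z)))
Counterexample to F1=>F2 is where F1=1 and F2=0.
Evaluate each row (bits = u,v,w,z, MSB first):
  row 0 [0000]: F1=1 F2=1 -> F1&~F2 -> 0
  row 1 [0001]: F1=1 F2=1 -> F1&~F2 -> 0
  row 2 [0010]: F1=1 F2=1 -> F1&~F2 -> 0
  row 3 [0011]: F1=1 F2=1 -> F1&~F2 -> 0
  row 4 [0100]: F1=1 F2=1 -> F1&~F2 -> 0
  row 5 [0101]: F1=1 F2=1 -> F1&~F2 -> 0
  row 6 [0110]: F1=1 F2=1 -> F1&~F2 -> 0
  row 7 [0111]: F1=1 F2=1 -> F1&~F2 -> 0
  row 8 [1000]: F1=1 F2=1 -> F1&~F2 -> 0
  row 9 [1001]: F1=1 F2=1 -> F1&~F2 -> 0
  row 10 [1010]: F1=1 F2=1 -> F1&~F2 -> 0
  row 11 [1011]: F1=1 F2=1 -> F1&~F2 -> 0
  row 12 [1100]: F1=1 F2=0 -> F1&~F2 -> 1
  row 13 [1101]: F1=1 F2=1 -> F1&~F2 -> 0
  row 14 [1110]: F1=1 F2=1 -> F1&~F2 -> 0
  row 15 [1111]: F1=1 F2=1 -> F1&~F2 -> 0
Full result column, 4 rows per line (u,v fixed per line; w,z runs 00..11 left to right):
  rows 0-3 [u,v=00]: 0000  = hex 0
  rows 4-7 [u,v=01]: 0000  = hex 0
  rows 8-11 [u,v=10]: 0000  = hex 0
  rows 12-15 [u,v=11]: 1000  = hex 8
Counterexample vector (row 0 .. row 15) = 0000000000001000
Output column grouped in 4s = 0000 0000 0000 1000 = 0x0008
Convert to decimal digit by digit (value = value*16 + digit):
  0 -> 0
  0*16 + 0 = 0
  0*16 + 0 = 0
  0*16 + 8 = 8
Decimal = 8

8


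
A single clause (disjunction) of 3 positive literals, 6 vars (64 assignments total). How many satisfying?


Step 1: Total=2^6=64
Step 2: Unsat when all 3 false: 2^3=8
Step 3: Sat=64-8=56

56


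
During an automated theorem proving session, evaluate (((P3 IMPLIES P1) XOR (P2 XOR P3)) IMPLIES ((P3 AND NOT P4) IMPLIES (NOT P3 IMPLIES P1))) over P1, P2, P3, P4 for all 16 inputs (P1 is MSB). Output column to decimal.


Formula: (((P3 IMPLIES P1) XOR (P2 XOR P3)) IMPLIES ((P3 AND NOT P4) IMPLIES (NOT P3 IMPLIES P1))) over P1, P2, P3, P4 (16 rows)
Evaluate each row (bits = P1,P2,P3,P4, MSB first):
  row 0 [0000]: (((0 IMPLIES 0) XOR (0 XOR 0)) IMPLIES ((0 AND NOT 0) IMPLIES (NOT 0 IMPLIES 0))) -> 1
  row 1 [0001]: (((0 IMPLIES 0) XOR (0 XOR 0)) IMPLIES ((0 AND NOT 1) IMPLIES (NOT 0 IMPLIES 0))) -> 1
  row 2 [0010]: (((1 IMPLIES 0) XOR (0 XOR 1)) IMPLIES ((1 AND NOT 0) IMPLIES (NOT 1 IMPLIES 0))) -> 1
  row 3 [0011]: (((1 IMPLIES 0) XOR (0 XOR 1)) IMPLIES ((1 AND NOT 1) IMPLIES (NOT 1 IMPLIES 0))) -> 1
  row 4 [0100]: (((0 IMPLIES 0) XOR (1 XOR 0)) IMPLIES ((0 AND NOT 0) IMPLIES (NOT 0 IMPLIES 0))) -> 1
  row 5 [0101]: (((0 IMPLIES 0) XOR (1 XOR 0)) IMPLIES ((0 AND NOT 1) IMPLIES (NOT 0 IMPLIES 0))) -> 1
  row 6 [0110]: (((1 IMPLIES 0) XOR (1 XOR 1)) IMPLIES ((1 AND NOT 0) IMPLIES (NOT 1 IMPLIES 0))) -> 1
  row 7 [0111]: (((1 IMPLIES 0) XOR (1 XOR 1)) IMPLIES ((1 AND NOT 1) IMPLIES (NOT 1 IMPLIES 0))) -> 1
  row 8 [1000]: (((0 IMPLIES 1) XOR (0 XOR 0)) IMPLIES ((0 AND NOT 0) IMPLIES (NOT 0 IMPLIES 1))) -> 1
  row 9 [1001]: (((0 IMPLIES 1) XOR (0 XOR 0)) IMPLIES ((0 AND NOT 1) IMPLIES (NOT 0 IMPLIES 1))) -> 1
  row 10 [1010]: (((1 IMPLIES 1) XOR (0 XOR 1)) IMPLIES ((1 AND NOT 0) IMPLIES (NOT 1 IMPLIES 1))) -> 1
  row 11 [1011]: (((1 IMPLIES 1) XOR (0 XOR 1)) IMPLIES ((1 AND NOT 1) IMPLIES (NOT 1 IMPLIES 1))) -> 1
  row 12 [1100]: (((0 IMPLIES 1) XOR (1 XOR 0)) IMPLIES ((0 AND NOT 0) IMPLIES (NOT 0 IMPLIES 1))) -> 1
  row 13 [1101]: (((0 IMPLIES 1) XOR (1 XOR 0)) IMPLIES ((0 AND NOT 1) IMPLIES (NOT 0 IMPLIES 1))) -> 1
  row 14 [1110]: (((1 IMPLIES 1) XOR (1 XOR 1)) IMPLIES ((1 AND NOT 0) IMPLIES (NOT 1 IMPLIES 1))) -> 1
  row 15 [1111]: (((1 IMPLIES 1) XOR (1 XOR 1)) IMPLIES ((1 AND NOT 1) IMPLIES (NOT 1 IMPLIES 1))) -> 1
Full result column, 4 rows per line (P1,P2 fixed per line; P3,P4 runs 00..11 left to right):
  rows 0-3 [P1,P2=00]: 1111  = hex F
  rows 4-7 [P1,P2=01]: 1111  = hex F
  rows 8-11 [P1,P2=10]: 1111  = hex F
  rows 12-15 [P1,P2=11]: 1111  = hex F
Output column (row 0 .. row 15) = 1111111111111111
Output column grouped in 4s = 1111 1111 1111 1111 = 0xFFFF
Convert to decimal digit by digit (value = value*16 + digit):
  F -> 15
  15*16 + 15 (F) = 255
  255*16 + 15 (F) = 4095
  4095*16 + 15 (F) = 65535
Decimal = 65535

65535


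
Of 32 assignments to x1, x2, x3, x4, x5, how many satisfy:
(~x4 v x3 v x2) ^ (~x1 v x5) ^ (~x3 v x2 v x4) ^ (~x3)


CNF with 4 clauses over 5 vars (32 assignments).
An assignment satisfies CNF iff every clause has >=1 true literal.
Check each row (bits = x1,x2,x3,x4,x5; clause T/F shown):
  row 0 [00000]: clauses=TTTT -> 1
  row 1 [00001]: clauses=TTTT -> 1
  row 2 [00010]: clauses=FTTT -> 0
  row 3 [00011]: clauses=FTTT -> 0
  row 4 [00100]: clauses=TTFF -> 0
  row 5 [00101]: clauses=TTFF -> 0
  row 6 [00110]: clauses=TTTF -> 0
  row 7 [00111]: clauses=TTTF -> 0
  row 8 [01000]: clauses=TTTT -> 1
  row 9 [01001]: clauses=TTTT -> 1
  row 10 [01010]: clauses=TTTT -> 1
  row 11 [01011]: clauses=TTTT -> 1
  row 12 [01100]: clauses=TTTF -> 0
  row 13 [01101]: clauses=TTTF -> 0
  row 14 [01110]: clauses=TTTF -> 0
  row 15 [01111]: clauses=TTTF -> 0
  row 16 [10000]: clauses=TFTT -> 0
  row 17 [10001]: clauses=TTTT -> 1
  row 18 [10010]: clauses=FFTT -> 0
  row 19 [10011]: clauses=FTTT -> 0
  row 20 [10100]: clauses=TFFF -> 0
  row 21 [10101]: clauses=TTFF -> 0
  row 22 [10110]: clauses=TFTF -> 0
  row 23 [10111]: clauses=TTTF -> 0
  row 24 [11000]: clauses=TFTT -> 0
  row 25 [11001]: clauses=TTTT -> 1
  row 26 [11010]: clauses=TFTT -> 0
  row 27 [11011]: clauses=TTTT -> 1
  row 28 [11100]: clauses=TFTF -> 0
  row 29 [11101]: clauses=TTTF -> 0
  row 30 [11110]: clauses=TFTF -> 0
  row 31 [11111]: clauses=TTTF -> 0
Full result column, 8 rows per line (x1,x2 fixed per line; x3,x4,x5 runs 000..111 left to right):
  rows 0-7 [x1,x2=00]: 11000000  (ones: 2)
  rows 8-15 [x1,x2=01]: 11110000  (ones: 4)
  rows 16-23 [x1,x2=10]: 01000000  (ones: 1)
  rows 24-31 [x1,x2=11]: 01010000  (ones: 2)
Satisfying assignments = 2+4+1+2 = 9

9


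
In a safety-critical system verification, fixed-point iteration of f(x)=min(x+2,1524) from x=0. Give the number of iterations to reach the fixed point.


Step 1: x=0, cap=1524, increment=2
Step 2: x grows by 2 each step until capped at 1524; fixed point is x=1524
Step 3: iterations = ceil(1524/2) = 762

762


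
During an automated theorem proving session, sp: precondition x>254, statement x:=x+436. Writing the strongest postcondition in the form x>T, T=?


Formula: sp(P, x:=E) = exists old_x. (x = E[old_x/x]) AND P[old_x/x] (old_x is the value of x before the assignment; eliminate old_x by solving x = E[old_x/x] for old_x)
Step 1: Precondition P: x>254, i.e. old_x > 254
Step 2: Assignment gives x = old_x + 436, so old_x = x - 436
Step 3: Substitute into P: x - 436 > 254
Step 4: Simplify: x > 254+436 = 690

690


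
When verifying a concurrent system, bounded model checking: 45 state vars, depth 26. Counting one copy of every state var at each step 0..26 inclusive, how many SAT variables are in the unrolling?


BMC unrolls to depth k, creating one copy of each state var for steps 0..k.
Step count = 26 + 1 = 27 (steps 0 through 26)
Vars per step = 45
Total = 45 * 27 = 1215

1215


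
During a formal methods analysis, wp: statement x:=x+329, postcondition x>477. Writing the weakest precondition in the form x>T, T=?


Formula: wp(x:=E, P) = P[E/x] (substitute E for x in postcondition)
Step 1: Postcondition: x>477
Step 2: Substitute x+329 for x: x+329>477
Step 3: Solve for x: x > 477-329 = 148

148


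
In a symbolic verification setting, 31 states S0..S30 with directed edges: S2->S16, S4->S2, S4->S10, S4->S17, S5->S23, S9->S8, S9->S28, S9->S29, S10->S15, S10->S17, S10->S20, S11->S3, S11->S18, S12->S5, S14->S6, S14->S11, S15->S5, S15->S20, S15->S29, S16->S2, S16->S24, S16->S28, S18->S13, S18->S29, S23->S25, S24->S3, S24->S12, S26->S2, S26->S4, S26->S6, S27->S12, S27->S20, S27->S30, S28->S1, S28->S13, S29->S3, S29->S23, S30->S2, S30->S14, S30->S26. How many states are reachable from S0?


BFS from S0:
  layer 0: {S0}
Reachable set: {S0}
Count = 1

1


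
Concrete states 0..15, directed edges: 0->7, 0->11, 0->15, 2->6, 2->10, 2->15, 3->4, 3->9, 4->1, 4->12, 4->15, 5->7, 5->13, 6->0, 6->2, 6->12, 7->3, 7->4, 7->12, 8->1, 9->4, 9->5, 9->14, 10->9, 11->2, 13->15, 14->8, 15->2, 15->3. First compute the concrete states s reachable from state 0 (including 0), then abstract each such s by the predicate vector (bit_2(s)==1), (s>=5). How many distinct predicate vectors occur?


BFS from 0:
Concrete reachable: {0, 1, 2, 3, 4, 5, 6, 7, 8, 9, 10, 11, 12, 13, 14, 15}
Abstract via predicates (bit_2(s)==1), (s>=5):
  (0,0) <- {0, 1, 2, 3}
  (0,1) <- {8, 9, 10, 11}
  (1,0) <- {4}
  (1,1) <- {5, 6, 7, 12, 13, 14, 15}
Distinct abstract states = 4

4


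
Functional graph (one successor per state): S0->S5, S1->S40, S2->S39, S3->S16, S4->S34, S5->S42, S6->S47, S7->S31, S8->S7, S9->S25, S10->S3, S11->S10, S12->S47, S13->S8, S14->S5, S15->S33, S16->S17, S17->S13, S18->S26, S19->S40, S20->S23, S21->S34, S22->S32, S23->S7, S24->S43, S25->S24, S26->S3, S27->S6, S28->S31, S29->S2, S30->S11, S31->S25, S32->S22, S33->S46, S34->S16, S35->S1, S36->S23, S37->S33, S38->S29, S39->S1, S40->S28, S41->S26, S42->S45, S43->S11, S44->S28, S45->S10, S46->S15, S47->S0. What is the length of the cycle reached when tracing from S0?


Trace from S0 until a state repeats:
  S0 -> S5 -> S42 -> S45 -> S10 -> S3 -> S16 -> S17 -> S13 -> S8 -> S7 -> S31 -> S25 -> S24 -> S43 -> S11 -> S10
S10 first seen at step 4, revisited at step 16.
Cycle length = 16 - 4 = 12

12


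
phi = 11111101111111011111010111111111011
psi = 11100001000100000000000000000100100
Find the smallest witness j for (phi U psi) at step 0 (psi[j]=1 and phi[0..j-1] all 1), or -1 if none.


(phi U psi) at 0: need smallest j with psi[j]=1 and phi[i]=1 for all i in [0,j).
Scan from step 0:
  step 0: psi=1 and phi held for [0,0) -> witness found
Witness step = 0

0


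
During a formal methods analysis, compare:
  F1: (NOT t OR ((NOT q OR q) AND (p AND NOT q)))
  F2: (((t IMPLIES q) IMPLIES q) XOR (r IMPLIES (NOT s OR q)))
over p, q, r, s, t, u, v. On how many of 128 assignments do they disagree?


F1 = (NOT t OR ((NOT q OR q) AND (p AND NOT q)))
F2 = (((t IMPLIES q) IMPLIES q) XOR (r IMPLIES (NOT s OR q)))
Evaluate both on each of 128 rows (bits = p,q,r,s,t,u,v):
  row 0 [0000000]: F1=1 F2=1 -> 0
  row 1 [0000001]: F1=1 F2=1 -> 0
  row 2 [0000010]: F1=1 F2=1 -> 0
  row 3 [0000011]: F1=1 F2=1 -> 0
  row 4 [0000100]: F1=0 F2=0 -> 0
  (every remaining row is evaluated the same way; all 128 results are listed next)
Full result column, 8 rows per line (p,q,r,s fixed per line; t,u,v runs 000..111 left to right):
  rows 0-7 [p,q,r,s=0000]: 00000000  (ones: 0)
  rows 8-15 [p,q,r,s=0001]: 00000000  (ones: 0)
  rows 16-23 [p,q,r,s=0010]: 00000000  (ones: 0)
  rows 24-31 [p,q,r,s=0011]: 11111111  (ones: 8)
  rows 32-39 [p,q,r,s=0100]: 11110000  (ones: 4)
  rows 40-47 [p,q,r,s=0101]: 11110000  (ones: 4)
  rows 48-55 [p,q,r,s=0110]: 11110000  (ones: 4)
  rows 56-63 [p,q,r,s=0111]: 11110000  (ones: 4)
  rows 64-71 [p,q,r,s=1000]: 00001111  (ones: 4)
  rows 72-79 [p,q,r,s=1001]: 00001111  (ones: 4)
  rows 80-87 [p,q,r,s=1010]: 00001111  (ones: 4)
  rows 88-95 [p,q,r,s=1011]: 11110000  (ones: 4)
  rows 96-103 [p,q,r,s=1100]: 11110000  (ones: 4)
  rows 104-111 [p,q,r,s=1101]: 11110000  (ones: 4)
  rows 112-119 [p,q,r,s=1110]: 11110000  (ones: 4)
  rows 120-127 [p,q,r,s=1111]: 11110000  (ones: 4)
Disagreements = 0+0+0+8+4+4+4+4+4+4+4+4+4+4+4+4 = 56

56


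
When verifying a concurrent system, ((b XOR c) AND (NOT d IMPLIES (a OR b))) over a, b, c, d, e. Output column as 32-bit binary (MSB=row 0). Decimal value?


Formula: ((b XOR c) AND (NOT d IMPLIES (a OR b))) over a, b, c, d, e (32 rows)
Evaluate each row (bits = a,b,c,d,e, MSB first):
  row 0 [00000]: ((0 XOR 0) AND (NOT 0 IMPLIES (0 OR 0))) -> 0
  row 1 [00001]: ((0 XOR 0) AND (NOT 0 IMPLIES (0 OR 0))) -> 0
  row 2 [00010]: ((0 XOR 0) AND (NOT 1 IMPLIES (0 OR 0))) -> 0
  row 3 [00011]: ((0 XOR 0) AND (NOT 1 IMPLIES (0 OR 0))) -> 0
  row 4 [00100]: ((0 XOR 1) AND (NOT 0 IMPLIES (0 OR 0))) -> 0
  row 5 [00101]: ((0 XOR 1) AND (NOT 0 IMPLIES (0 OR 0))) -> 0
  row 6 [00110]: ((0 XOR 1) AND (NOT 1 IMPLIES (0 OR 0))) -> 1
  row 7 [00111]: ((0 XOR 1) AND (NOT 1 IMPLIES (0 OR 0))) -> 1
  row 8 [01000]: ((1 XOR 0) AND (NOT 0 IMPLIES (0 OR 1))) -> 1
  row 9 [01001]: ((1 XOR 0) AND (NOT 0 IMPLIES (0 OR 1))) -> 1
  row 10 [01010]: ((1 XOR 0) AND (NOT 1 IMPLIES (0 OR 1))) -> 1
  row 11 [01011]: ((1 XOR 0) AND (NOT 1 IMPLIES (0 OR 1))) -> 1
  row 12 [01100]: ((1 XOR 1) AND (NOT 0 IMPLIES (0 OR 1))) -> 0
  row 13 [01101]: ((1 XOR 1) AND (NOT 0 IMPLIES (0 OR 1))) -> 0
  row 14 [01110]: ((1 XOR 1) AND (NOT 1 IMPLIES (0 OR 1))) -> 0
  row 15 [01111]: ((1 XOR 1) AND (NOT 1 IMPLIES (0 OR 1))) -> 0
  row 16 [10000]: ((0 XOR 0) AND (NOT 0 IMPLIES (1 OR 0))) -> 0
  row 17 [10001]: ((0 XOR 0) AND (NOT 0 IMPLIES (1 OR 0))) -> 0
  row 18 [10010]: ((0 XOR 0) AND (NOT 1 IMPLIES (1 OR 0))) -> 0
  row 19 [10011]: ((0 XOR 0) AND (NOT 1 IMPLIES (1 OR 0))) -> 0
  row 20 [10100]: ((0 XOR 1) AND (NOT 0 IMPLIES (1 OR 0))) -> 1
  row 21 [10101]: ((0 XOR 1) AND (NOT 0 IMPLIES (1 OR 0))) -> 1
  row 22 [10110]: ((0 XOR 1) AND (NOT 1 IMPLIES (1 OR 0))) -> 1
  row 23 [10111]: ((0 XOR 1) AND (NOT 1 IMPLIES (1 OR 0))) -> 1
  row 24 [11000]: ((1 XOR 0) AND (NOT 0 IMPLIES (1 OR 1))) -> 1
  row 25 [11001]: ((1 XOR 0) AND (NOT 0 IMPLIES (1 OR 1))) -> 1
  row 26 [11010]: ((1 XOR 0) AND (NOT 1 IMPLIES (1 OR 1))) -> 1
  row 27 [11011]: ((1 XOR 0) AND (NOT 1 IMPLIES (1 OR 1))) -> 1
  row 28 [11100]: ((1 XOR 1) AND (NOT 0 IMPLIES (1 OR 1))) -> 0
  row 29 [11101]: ((1 XOR 1) AND (NOT 0 IMPLIES (1 OR 1))) -> 0
  row 30 [11110]: ((1 XOR 1) AND (NOT 1 IMPLIES (1 OR 1))) -> 0
  row 31 [11111]: ((1 XOR 1) AND (NOT 1 IMPLIES (1 OR 1))) -> 0
Full result column, 4 rows per line (a,b,c fixed per line; d,e runs 00..11 left to right):
  rows 0-3 [a,b,c=000]: 0000  = hex 0
  rows 4-7 [a,b,c=001]: 0011  = hex 3
  rows 8-11 [a,b,c=010]: 1111  = hex F
  rows 12-15 [a,b,c=011]: 0000  = hex 0
  rows 16-19 [a,b,c=100]: 0000  = hex 0
  rows 20-23 [a,b,c=101]: 1111  = hex F
  rows 24-27 [a,b,c=110]: 1111  = hex F
  rows 28-31 [a,b,c=111]: 0000  = hex 0
Output column (row 0 .. row 31) = 00000011111100000000111111110000
Output column grouped in 4s = 0000 0011 1111 0000 0000 1111 1111 0000 = 0x03F00FF0
Convert to decimal digit by digit (value = value*16 + digit):
  0 -> 0
  0*16 + 3 = 3
  3*16 + 15 (F) = 63
  63*16 + 0 = 1008
  1008*16 + 0 = 16128
  16128*16 + 15 (F) = 258063
  258063*16 + 15 (F) = 4129023
  4129023*16 + 0 = 66064368
Decimal = 66064368

66064368


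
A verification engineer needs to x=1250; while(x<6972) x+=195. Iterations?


Step 1: x goes from 1250 toward 6972 by 195; the body runs while x<6972, so iterations = ceil((bound-start)/step)
Step 2: Distance=5722
Step 3: ceil(5722/195)=30

30


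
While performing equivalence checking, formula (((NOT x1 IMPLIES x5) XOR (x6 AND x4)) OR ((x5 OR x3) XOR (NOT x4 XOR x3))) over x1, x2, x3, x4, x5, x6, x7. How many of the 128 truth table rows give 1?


Formula: (((NOT x1 IMPLIES x5) XOR (x6 AND x4)) OR ((x5 OR x3) XOR (NOT x4 XOR x3))) over 7 vars (128 rows)
Evaluate each row (x1, x2, x3, x4, x5, x6, x7 as bits, MSB first):
  row 0 [0000000]: (((NOT 0 IMPLIES 0) XOR (0 AND 0)) OR ((0 OR 0) XOR (NOT 0 XOR 0))) -> 1
  row 1 [0000001]: (((NOT 0 IMPLIES 0) XOR (0 AND 0)) OR ((0 OR 0) XOR (NOT 0 XOR 0))) -> 1
  row 2 [0000010]: (((NOT 0 IMPLIES 0) XOR (1 AND 0)) OR ((0 OR 0) XOR (NOT 0 XOR 0))) -> 1
  row 3 [0000011]: (((NOT 0 IMPLIES 0) XOR (1 AND 0)) OR ((0 OR 0) XOR (NOT 0 XOR 0))) -> 1
  row 4 [0000100]: (((NOT 0 IMPLIES 1) XOR (0 AND 0)) OR ((1 OR 0) XOR (NOT 0 XOR 0))) -> 1
  (every remaining row is evaluated the same way; all 128 results are listed next)
Full result column, 8 rows per line (x1,x2,x3,x4 fixed per line; x5,x6,x7 runs 000..111 left to right):
  rows 0-7 [x1,x2,x3,x4=0000]: 11111111  (ones: 8)
  rows 8-15 [x1,x2,x3,x4=0001]: 00111111  (ones: 6)
  rows 16-23 [x1,x2,x3,x4=0010]: 11111111  (ones: 8)
  rows 24-31 [x1,x2,x3,x4=0011]: 00111100  (ones: 4)
  rows 32-39 [x1,x2,x3,x4=0100]: 11111111  (ones: 8)
  rows 40-47 [x1,x2,x3,x4=0101]: 00111111  (ones: 6)
  rows 48-55 [x1,x2,x3,x4=0110]: 11111111  (ones: 8)
  rows 56-63 [x1,x2,x3,x4=0111]: 00111100  (ones: 4)
  rows 64-71 [x1,x2,x3,x4=1000]: 11111111  (ones: 8)
  rows 72-79 [x1,x2,x3,x4=1001]: 11001111  (ones: 6)
  rows 80-87 [x1,x2,x3,x4=1010]: 11111111  (ones: 8)
  rows 88-95 [x1,x2,x3,x4=1011]: 11001100  (ones: 4)
  rows 96-103 [x1,x2,x3,x4=1100]: 11111111  (ones: 8)
  rows 104-111 [x1,x2,x3,x4=1101]: 11001111  (ones: 6)
  rows 112-119 [x1,x2,x3,x4=1110]: 11111111  (ones: 8)
  rows 120-127 [x1,x2,x3,x4=1111]: 11001100  (ones: 4)
Count of 1-rows = 8+6+8+4+8+6+8+4+8+6+8+4+8+6+8+4 = 104

104


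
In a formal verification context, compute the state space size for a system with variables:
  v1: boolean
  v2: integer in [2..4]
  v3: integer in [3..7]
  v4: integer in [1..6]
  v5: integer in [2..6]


State space = product of domain sizes of all variables.
Domain sizes:
  v1 (boolean): 2
  v2 (integer in [2..4]): 3
  v3 (integer in [3..7]): 5
  v4 (integer in [1..6]): 6
  v5 (integer in [2..6]): 5
Product = 2 * 3 * 5 * 6 * 5 = 900

900


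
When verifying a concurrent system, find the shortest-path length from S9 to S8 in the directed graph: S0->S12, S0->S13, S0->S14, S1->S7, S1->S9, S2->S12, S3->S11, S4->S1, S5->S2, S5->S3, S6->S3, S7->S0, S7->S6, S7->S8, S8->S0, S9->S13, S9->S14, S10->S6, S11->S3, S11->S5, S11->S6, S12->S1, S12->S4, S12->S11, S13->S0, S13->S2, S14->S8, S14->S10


BFS layer-by-layer from S9:
  dist 0: {S9}
  dist 1: {S13, S14}
  dist 2: {S0, S2, S8, S10}
  -> S8 reached at distance 2
Shortest path length = 2

2


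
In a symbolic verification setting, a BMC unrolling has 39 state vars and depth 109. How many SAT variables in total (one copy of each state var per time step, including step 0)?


BMC unrolls to depth k, creating one copy of each state var for steps 0..k.
Step count = 109 + 1 = 110 (steps 0 through 109)
Vars per step = 39
Total = 39 * 110 = 4290

4290


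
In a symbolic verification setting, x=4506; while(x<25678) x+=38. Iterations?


Step 1: x goes from 4506 toward 25678 by 38; the body runs while x<25678, so iterations = ceil((bound-start)/step)
Step 2: Distance=21172
Step 3: ceil(21172/38)=558

558


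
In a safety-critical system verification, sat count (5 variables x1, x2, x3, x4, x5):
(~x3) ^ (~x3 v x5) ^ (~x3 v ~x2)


CNF with 3 clauses over 5 vars (32 assignments).
An assignment satisfies CNF iff every clause has >=1 true literal.
Check each row (bits = x1,x2,x3,x4,x5; clause T/F shown):
  row 0 [00000]: clauses=TTT -> 1
  row 1 [00001]: clauses=TTT -> 1
  row 2 [00010]: clauses=TTT -> 1
  row 3 [00011]: clauses=TTT -> 1
  row 4 [00100]: clauses=FFT -> 0
  row 5 [00101]: clauses=FTT -> 0
  row 6 [00110]: clauses=FFT -> 0
  row 7 [00111]: clauses=FTT -> 0
  row 8 [01000]: clauses=TTT -> 1
  row 9 [01001]: clauses=TTT -> 1
  row 10 [01010]: clauses=TTT -> 1
  row 11 [01011]: clauses=TTT -> 1
  row 12 [01100]: clauses=FFF -> 0
  row 13 [01101]: clauses=FTF -> 0
  row 14 [01110]: clauses=FFF -> 0
  row 15 [01111]: clauses=FTF -> 0
  row 16 [10000]: clauses=TTT -> 1
  row 17 [10001]: clauses=TTT -> 1
  row 18 [10010]: clauses=TTT -> 1
  row 19 [10011]: clauses=TTT -> 1
  row 20 [10100]: clauses=FFT -> 0
  row 21 [10101]: clauses=FTT -> 0
  row 22 [10110]: clauses=FFT -> 0
  row 23 [10111]: clauses=FTT -> 0
  row 24 [11000]: clauses=TTT -> 1
  row 25 [11001]: clauses=TTT -> 1
  row 26 [11010]: clauses=TTT -> 1
  row 27 [11011]: clauses=TTT -> 1
  row 28 [11100]: clauses=FFF -> 0
  row 29 [11101]: clauses=FTF -> 0
  row 30 [11110]: clauses=FFF -> 0
  row 31 [11111]: clauses=FTF -> 0
Full result column, 8 rows per line (x1,x2 fixed per line; x3,x4,x5 runs 000..111 left to right):
  rows 0-7 [x1,x2=00]: 11110000  (ones: 4)
  rows 8-15 [x1,x2=01]: 11110000  (ones: 4)
  rows 16-23 [x1,x2=10]: 11110000  (ones: 4)
  rows 24-31 [x1,x2=11]: 11110000  (ones: 4)
Satisfying assignments = 4+4+4+4 = 16

16


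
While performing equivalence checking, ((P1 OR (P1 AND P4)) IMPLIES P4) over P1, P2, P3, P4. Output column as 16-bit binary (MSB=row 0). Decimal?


Formula: ((P1 OR (P1 AND P4)) IMPLIES P4) over P1, P2, P3, P4 (16 rows)
Evaluate each row (bits = P1,P2,P3,P4, MSB first):
  row 0 [0000]: ((0 OR (0 AND 0)) IMPLIES 0) -> 1
  row 1 [0001]: ((0 OR (0 AND 1)) IMPLIES 1) -> 1
  row 2 [0010]: ((0 OR (0 AND 0)) IMPLIES 0) -> 1
  row 3 [0011]: ((0 OR (0 AND 1)) IMPLIES 1) -> 1
  row 4 [0100]: ((0 OR (0 AND 0)) IMPLIES 0) -> 1
  row 5 [0101]: ((0 OR (0 AND 1)) IMPLIES 1) -> 1
  row 6 [0110]: ((0 OR (0 AND 0)) IMPLIES 0) -> 1
  row 7 [0111]: ((0 OR (0 AND 1)) IMPLIES 1) -> 1
  row 8 [1000]: ((1 OR (1 AND 0)) IMPLIES 0) -> 0
  row 9 [1001]: ((1 OR (1 AND 1)) IMPLIES 1) -> 1
  row 10 [1010]: ((1 OR (1 AND 0)) IMPLIES 0) -> 0
  row 11 [1011]: ((1 OR (1 AND 1)) IMPLIES 1) -> 1
  row 12 [1100]: ((1 OR (1 AND 0)) IMPLIES 0) -> 0
  row 13 [1101]: ((1 OR (1 AND 1)) IMPLIES 1) -> 1
  row 14 [1110]: ((1 OR (1 AND 0)) IMPLIES 0) -> 0
  row 15 [1111]: ((1 OR (1 AND 1)) IMPLIES 1) -> 1
Full result column, 4 rows per line (P1,P2 fixed per line; P3,P4 runs 00..11 left to right):
  rows 0-3 [P1,P2=00]: 1111  = hex F
  rows 4-7 [P1,P2=01]: 1111  = hex F
  rows 8-11 [P1,P2=10]: 0101  = hex 5
  rows 12-15 [P1,P2=11]: 0101  = hex 5
Output column (row 0 .. row 15) = 1111111101010101
Output column grouped in 4s = 1111 1111 0101 0101 = 0xFF55
Convert to decimal digit by digit (value = value*16 + digit):
  F -> 15
  15*16 + 15 (F) = 255
  255*16 + 5 = 4085
  4085*16 + 5 = 65365
Decimal = 65365

65365


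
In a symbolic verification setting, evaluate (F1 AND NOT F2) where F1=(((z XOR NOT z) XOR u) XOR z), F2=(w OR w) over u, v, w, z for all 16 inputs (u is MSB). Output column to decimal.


F1 = (((z XOR NOT z) XOR u) XOR z)
F2 = (w OR w)
Counterexample to F1=>F2 is where F1=1 and F2=0.
Evaluate each row (bits = u,v,w,z, MSB first):
  row 0 [0000]: F1=1 F2=0 -> F1&~F2 -> 1
  row 1 [0001]: F1=0 F2=0 -> F1&~F2 -> 0
  row 2 [0010]: F1=1 F2=1 -> F1&~F2 -> 0
  row 3 [0011]: F1=0 F2=1 -> F1&~F2 -> 0
  row 4 [0100]: F1=1 F2=0 -> F1&~F2 -> 1
  row 5 [0101]: F1=0 F2=0 -> F1&~F2 -> 0
  row 6 [0110]: F1=1 F2=1 -> F1&~F2 -> 0
  row 7 [0111]: F1=0 F2=1 -> F1&~F2 -> 0
  row 8 [1000]: F1=0 F2=0 -> F1&~F2 -> 0
  row 9 [1001]: F1=1 F2=0 -> F1&~F2 -> 1
  row 10 [1010]: F1=0 F2=1 -> F1&~F2 -> 0
  row 11 [1011]: F1=1 F2=1 -> F1&~F2 -> 0
  row 12 [1100]: F1=0 F2=0 -> F1&~F2 -> 0
  row 13 [1101]: F1=1 F2=0 -> F1&~F2 -> 1
  row 14 [1110]: F1=0 F2=1 -> F1&~F2 -> 0
  row 15 [1111]: F1=1 F2=1 -> F1&~F2 -> 0
Full result column, 4 rows per line (u,v fixed per line; w,z runs 00..11 left to right):
  rows 0-3 [u,v=00]: 1000  = hex 8
  rows 4-7 [u,v=01]: 1000  = hex 8
  rows 8-11 [u,v=10]: 0100  = hex 4
  rows 12-15 [u,v=11]: 0100  = hex 4
Counterexample vector (row 0 .. row 15) = 1000100001000100
Output column grouped in 4s = 1000 1000 0100 0100 = 0x8844
Convert to decimal digit by digit (value = value*16 + digit):
  8 -> 8
  8*16 + 8 = 136
  136*16 + 4 = 2180
  2180*16 + 4 = 34884
Decimal = 34884

34884


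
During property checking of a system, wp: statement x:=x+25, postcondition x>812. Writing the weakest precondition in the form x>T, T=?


Formula: wp(x:=E, P) = P[E/x] (substitute E for x in postcondition)
Step 1: Postcondition: x>812
Step 2: Substitute x+25 for x: x+25>812
Step 3: Solve for x: x > 812-25 = 787

787


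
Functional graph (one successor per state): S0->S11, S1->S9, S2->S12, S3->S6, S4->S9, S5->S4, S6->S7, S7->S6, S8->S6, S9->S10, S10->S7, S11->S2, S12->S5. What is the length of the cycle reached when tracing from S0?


Trace from S0 until a state repeats:
  S0 -> S11 -> S2 -> S12 -> S5 -> S4 -> S9 -> S10 -> S7 -> S6 -> S7
S7 first seen at step 8, revisited at step 10.
Cycle length = 10 - 8 = 2

2


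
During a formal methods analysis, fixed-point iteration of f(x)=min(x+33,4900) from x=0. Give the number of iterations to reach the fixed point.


Step 1: x=0, cap=4900, increment=33
Step 2: x grows by 33 each step until capped at 4900; fixed point is x=4900
Step 3: iterations = ceil(4900/33) = 149

149


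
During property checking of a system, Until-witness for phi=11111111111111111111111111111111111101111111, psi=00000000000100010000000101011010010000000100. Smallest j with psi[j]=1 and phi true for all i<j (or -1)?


(phi U psi) at 0: need smallest j with psi[j]=1 and phi[i]=1 for all i in [0,j).
Scan from step 0:
  step 0: phi=1, psi=0 -> continue
  step 1: phi=1, psi=0 -> continue
  step 2: phi=1, psi=0 -> continue
  step 3: phi=1, psi=0 -> continue
  step 11: psi=1 and phi held for [0,11) -> witness found
Witness step = 11

11


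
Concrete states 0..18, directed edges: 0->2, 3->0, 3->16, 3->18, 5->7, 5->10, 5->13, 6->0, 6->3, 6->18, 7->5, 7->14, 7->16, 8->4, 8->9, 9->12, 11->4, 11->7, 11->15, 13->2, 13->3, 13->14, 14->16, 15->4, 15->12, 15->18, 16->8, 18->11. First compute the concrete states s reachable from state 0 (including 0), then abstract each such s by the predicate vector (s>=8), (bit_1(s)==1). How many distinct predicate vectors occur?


BFS from 0:
Concrete reachable: {0, 2}
Abstract via predicates (s>=8), (bit_1(s)==1):
  (0,0) <- {0}
  (0,1) <- {2}
Distinct abstract states = 2

2


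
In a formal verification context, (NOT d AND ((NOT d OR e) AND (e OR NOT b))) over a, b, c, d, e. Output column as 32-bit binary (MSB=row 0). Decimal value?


Formula: (NOT d AND ((NOT d OR e) AND (e OR NOT b))) over a, b, c, d, e (32 rows)
Evaluate each row (bits = a,b,c,d,e, MSB first):
  row 0 [00000]: (NOT 0 AND ((NOT 0 OR 0) AND (0 OR NOT 0))) -> 1
  row 1 [00001]: (NOT 0 AND ((NOT 0 OR 1) AND (1 OR NOT 0))) -> 1
  row 2 [00010]: (NOT 1 AND ((NOT 1 OR 0) AND (0 OR NOT 0))) -> 0
  row 3 [00011]: (NOT 1 AND ((NOT 1 OR 1) AND (1 OR NOT 0))) -> 0
  row 4 [00100]: (NOT 0 AND ((NOT 0 OR 0) AND (0 OR NOT 0))) -> 1
  row 5 [00101]: (NOT 0 AND ((NOT 0 OR 1) AND (1 OR NOT 0))) -> 1
  row 6 [00110]: (NOT 1 AND ((NOT 1 OR 0) AND (0 OR NOT 0))) -> 0
  row 7 [00111]: (NOT 1 AND ((NOT 1 OR 1) AND (1 OR NOT 0))) -> 0
  row 8 [01000]: (NOT 0 AND ((NOT 0 OR 0) AND (0 OR NOT 1))) -> 0
  row 9 [01001]: (NOT 0 AND ((NOT 0 OR 1) AND (1 OR NOT 1))) -> 1
  row 10 [01010]: (NOT 1 AND ((NOT 1 OR 0) AND (0 OR NOT 1))) -> 0
  row 11 [01011]: (NOT 1 AND ((NOT 1 OR 1) AND (1 OR NOT 1))) -> 0
  row 12 [01100]: (NOT 0 AND ((NOT 0 OR 0) AND (0 OR NOT 1))) -> 0
  row 13 [01101]: (NOT 0 AND ((NOT 0 OR 1) AND (1 OR NOT 1))) -> 1
  row 14 [01110]: (NOT 1 AND ((NOT 1 OR 0) AND (0 OR NOT 1))) -> 0
  row 15 [01111]: (NOT 1 AND ((NOT 1 OR 1) AND (1 OR NOT 1))) -> 0
  row 16 [10000]: (NOT 0 AND ((NOT 0 OR 0) AND (0 OR NOT 0))) -> 1
  row 17 [10001]: (NOT 0 AND ((NOT 0 OR 1) AND (1 OR NOT 0))) -> 1
  row 18 [10010]: (NOT 1 AND ((NOT 1 OR 0) AND (0 OR NOT 0))) -> 0
  row 19 [10011]: (NOT 1 AND ((NOT 1 OR 1) AND (1 OR NOT 0))) -> 0
  row 20 [10100]: (NOT 0 AND ((NOT 0 OR 0) AND (0 OR NOT 0))) -> 1
  row 21 [10101]: (NOT 0 AND ((NOT 0 OR 1) AND (1 OR NOT 0))) -> 1
  row 22 [10110]: (NOT 1 AND ((NOT 1 OR 0) AND (0 OR NOT 0))) -> 0
  row 23 [10111]: (NOT 1 AND ((NOT 1 OR 1) AND (1 OR NOT 0))) -> 0
  row 24 [11000]: (NOT 0 AND ((NOT 0 OR 0) AND (0 OR NOT 1))) -> 0
  row 25 [11001]: (NOT 0 AND ((NOT 0 OR 1) AND (1 OR NOT 1))) -> 1
  row 26 [11010]: (NOT 1 AND ((NOT 1 OR 0) AND (0 OR NOT 1))) -> 0
  row 27 [11011]: (NOT 1 AND ((NOT 1 OR 1) AND (1 OR NOT 1))) -> 0
  row 28 [11100]: (NOT 0 AND ((NOT 0 OR 0) AND (0 OR NOT 1))) -> 0
  row 29 [11101]: (NOT 0 AND ((NOT 0 OR 1) AND (1 OR NOT 1))) -> 1
  row 30 [11110]: (NOT 1 AND ((NOT 1 OR 0) AND (0 OR NOT 1))) -> 0
  row 31 [11111]: (NOT 1 AND ((NOT 1 OR 1) AND (1 OR NOT 1))) -> 0
Full result column, 4 rows per line (a,b,c fixed per line; d,e runs 00..11 left to right):
  rows 0-3 [a,b,c=000]: 1100  = hex C
  rows 4-7 [a,b,c=001]: 1100  = hex C
  rows 8-11 [a,b,c=010]: 0100  = hex 4
  rows 12-15 [a,b,c=011]: 0100  = hex 4
  rows 16-19 [a,b,c=100]: 1100  = hex C
  rows 20-23 [a,b,c=101]: 1100  = hex C
  rows 24-27 [a,b,c=110]: 0100  = hex 4
  rows 28-31 [a,b,c=111]: 0100  = hex 4
Output column (row 0 .. row 31) = 11001100010001001100110001000100
Output column grouped in 4s = 1100 1100 0100 0100 1100 1100 0100 0100 = 0xCC44CC44
Convert to decimal digit by digit (value = value*16 + digit):
  C -> 12
  12*16 + 12 (C) = 204
  204*16 + 4 = 3268
  3268*16 + 4 = 52292
  52292*16 + 12 (C) = 836684
  836684*16 + 12 (C) = 13386956
  13386956*16 + 4 = 214191300
  214191300*16 + 4 = 3427060804
Decimal = 3427060804

3427060804


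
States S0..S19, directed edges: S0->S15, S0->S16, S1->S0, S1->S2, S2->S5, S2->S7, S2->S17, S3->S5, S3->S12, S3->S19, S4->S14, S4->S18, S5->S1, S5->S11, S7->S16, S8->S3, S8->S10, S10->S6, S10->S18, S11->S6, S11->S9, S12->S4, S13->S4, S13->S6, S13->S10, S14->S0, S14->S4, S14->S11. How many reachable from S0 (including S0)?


BFS from S0:
  layer 0: {S0}
  layer 1: {S15, S16}
Reachable set: {S0, S15, S16}
Count = 3

3


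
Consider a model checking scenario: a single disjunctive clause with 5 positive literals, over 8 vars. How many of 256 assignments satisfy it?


Step 1: Total=2^8=256
Step 2: Unsat when all 5 false: 2^3=8
Step 3: Sat=256-8=248

248


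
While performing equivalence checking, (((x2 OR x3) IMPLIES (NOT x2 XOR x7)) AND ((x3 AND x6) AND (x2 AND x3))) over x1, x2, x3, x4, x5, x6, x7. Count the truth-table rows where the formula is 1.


Formula: (((x2 OR x3) IMPLIES (NOT x2 XOR x7)) AND ((x3 AND x6) AND (x2 AND x3))) over 7 vars (128 rows)
Evaluate each row (x1, x2, x3, x4, x5, x6, x7 as bits, MSB first):
  row 0 [0000000]: (((0 OR 0) IMPLIES (NOT 0 XOR 0)) AND ((0 AND 0) AND (0 AND 0))) -> 0
  row 1 [0000001]: (((0 OR 0) IMPLIES (NOT 0 XOR 1)) AND ((0 AND 0) AND (0 AND 0))) -> 0
  row 2 [0000010]: (((0 OR 0) IMPLIES (NOT 0 XOR 0)) AND ((0 AND 1) AND (0 AND 0))) -> 0
  row 3 [0000011]: (((0 OR 0) IMPLIES (NOT 0 XOR 1)) AND ((0 AND 1) AND (0 AND 0))) -> 0
  row 4 [0000100]: (((0 OR 0) IMPLIES (NOT 0 XOR 0)) AND ((0 AND 0) AND (0 AND 0))) -> 0
  (every remaining row is evaluated the same way; all 128 results are listed next)
Full result column, 8 rows per line (x1,x2,x3,x4 fixed per line; x5,x6,x7 runs 000..111 left to right):
  rows 0-7 [x1,x2,x3,x4=0000]: 00000000  (ones: 0)
  rows 8-15 [x1,x2,x3,x4=0001]: 00000000  (ones: 0)
  rows 16-23 [x1,x2,x3,x4=0010]: 00000000  (ones: 0)
  rows 24-31 [x1,x2,x3,x4=0011]: 00000000  (ones: 0)
  rows 32-39 [x1,x2,x3,x4=0100]: 00000000  (ones: 0)
  rows 40-47 [x1,x2,x3,x4=0101]: 00000000  (ones: 0)
  rows 48-55 [x1,x2,x3,x4=0110]: 00010001  (ones: 2)
  rows 56-63 [x1,x2,x3,x4=0111]: 00010001  (ones: 2)
  rows 64-71 [x1,x2,x3,x4=1000]: 00000000  (ones: 0)
  rows 72-79 [x1,x2,x3,x4=1001]: 00000000  (ones: 0)
  rows 80-87 [x1,x2,x3,x4=1010]: 00000000  (ones: 0)
  rows 88-95 [x1,x2,x3,x4=1011]: 00000000  (ones: 0)
  rows 96-103 [x1,x2,x3,x4=1100]: 00000000  (ones: 0)
  rows 104-111 [x1,x2,x3,x4=1101]: 00000000  (ones: 0)
  rows 112-119 [x1,x2,x3,x4=1110]: 00010001  (ones: 2)
  rows 120-127 [x1,x2,x3,x4=1111]: 00010001  (ones: 2)
Count of 1-rows = 0+0+0+0+0+0+2+2+0+0+0+0+0+0+2+2 = 8

8


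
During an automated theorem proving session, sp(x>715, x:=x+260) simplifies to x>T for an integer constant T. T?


Formula: sp(P, x:=E) = exists old_x. (x = E[old_x/x]) AND P[old_x/x] (old_x is the value of x before the assignment; eliminate old_x by solving x = E[old_x/x] for old_x)
Step 1: Precondition P: x>715, i.e. old_x > 715
Step 2: Assignment gives x = old_x + 260, so old_x = x - 260
Step 3: Substitute into P: x - 260 > 715
Step 4: Simplify: x > 715+260 = 975

975


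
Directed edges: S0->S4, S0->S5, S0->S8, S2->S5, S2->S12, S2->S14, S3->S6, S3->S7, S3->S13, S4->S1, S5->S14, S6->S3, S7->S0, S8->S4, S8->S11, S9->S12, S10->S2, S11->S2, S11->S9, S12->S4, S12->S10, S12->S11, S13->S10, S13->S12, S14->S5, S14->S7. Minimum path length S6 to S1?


BFS layer-by-layer from S6:
  dist 0: {S6}
  dist 1: {S3}
  dist 2: {S7, S13}
  dist 3: {S0, S10, S12}
  dist 4: {S2, S4, S5, S8, S11}
  dist 5: {S1, S9, S14}
  -> S1 reached at distance 5
Shortest path length = 5

5


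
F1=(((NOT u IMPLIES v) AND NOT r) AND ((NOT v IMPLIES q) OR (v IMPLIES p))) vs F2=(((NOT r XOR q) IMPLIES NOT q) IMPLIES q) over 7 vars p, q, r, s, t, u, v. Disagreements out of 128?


F1 = (((NOT u IMPLIES v) AND NOT r) AND ((NOT v IMPLIES q) OR (v IMPLIES p)))
F2 = (((NOT r XOR q) IMPLIES NOT q) IMPLIES q)
Evaluate both on each of 128 rows (bits = p,q,r,s,t,u,v):
  row 0 [0000000]: F1=0 F2=0 -> 0
  row 1 [0000001]: F1=1 F2=0 (differ) -> 1
  row 2 [0000010]: F1=1 F2=0 (differ) -> 1
  row 3 [0000011]: F1=1 F2=0 (differ) -> 1
  row 4 [0000100]: F1=0 F2=0 -> 0
  (every remaining row is evaluated the same way; all 128 results are listed next)
Full result column, 8 rows per line (p,q,r,s fixed per line; t,u,v runs 000..111 left to right):
  rows 0-7 [p,q,r,s=0000]: 01110111  (ones: 6)
  rows 8-15 [p,q,r,s=0001]: 01110111  (ones: 6)
  rows 16-23 [p,q,r,s=0010]: 00000000  (ones: 0)
  rows 24-31 [p,q,r,s=0011]: 00000000  (ones: 0)
  rows 32-39 [p,q,r,s=0100]: 10001000  (ones: 2)
  rows 40-47 [p,q,r,s=0101]: 10001000  (ones: 2)
  rows 48-55 [p,q,r,s=0110]: 11111111  (ones: 8)
  rows 56-63 [p,q,r,s=0111]: 11111111  (ones: 8)
  rows 64-71 [p,q,r,s=1000]: 01110111  (ones: 6)
  rows 72-79 [p,q,r,s=1001]: 01110111  (ones: 6)
  rows 80-87 [p,q,r,s=1010]: 00000000  (ones: 0)
  rows 88-95 [p,q,r,s=1011]: 00000000  (ones: 0)
  rows 96-103 [p,q,r,s=1100]: 10001000  (ones: 2)
  rows 104-111 [p,q,r,s=1101]: 10001000  (ones: 2)
  rows 112-119 [p,q,r,s=1110]: 11111111  (ones: 8)
  rows 120-127 [p,q,r,s=1111]: 11111111  (ones: 8)
Disagreements = 6+6+0+0+2+2+8+8+6+6+0+0+2+2+8+8 = 64

64


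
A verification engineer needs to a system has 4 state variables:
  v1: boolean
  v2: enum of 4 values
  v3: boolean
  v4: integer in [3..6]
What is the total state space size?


State space = product of domain sizes of all variables.
Domain sizes:
  v1 (boolean): 2
  v2 (enum of 4 values): 4
  v3 (boolean): 2
  v4 (integer in [3..6]): 4
Product = 2 * 4 * 2 * 4 = 64

64


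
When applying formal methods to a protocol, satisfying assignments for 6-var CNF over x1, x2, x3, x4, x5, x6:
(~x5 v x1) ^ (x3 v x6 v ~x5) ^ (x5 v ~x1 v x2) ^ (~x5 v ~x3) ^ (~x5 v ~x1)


CNF with 5 clauses over 6 vars (64 assignments).
An assignment satisfies CNF iff every clause has >=1 true literal.
Check each row (bits = x1,x2,x3,x4,x5,x6; clause T/F shown):
  row 0 [000000]: clauses=TTTTT -> 1
  row 1 [000001]: clauses=TTTTT -> 1
  row 2 [000010]: clauses=FFTTT -> 0
  row 3 [000011]: clauses=FTTTT -> 0
  row 4 [000100]: clauses=TTTTT -> 1
  (every remaining row is evaluated the same way; all 64 results are listed next)
Full result column, 8 rows per line (x1,x2,x3 fixed per line; x4,x5,x6 runs 000..111 left to right):
  rows 0-7 [x1,x2,x3=000]: 11001100  (ones: 4)
  rows 8-15 [x1,x2,x3=001]: 11001100  (ones: 4)
  rows 16-23 [x1,x2,x3=010]: 11001100  (ones: 4)
  rows 24-31 [x1,x2,x3=011]: 11001100  (ones: 4)
  rows 32-39 [x1,x2,x3=100]: 00000000  (ones: 0)
  rows 40-47 [x1,x2,x3=101]: 00000000  (ones: 0)
  rows 48-55 [x1,x2,x3=110]: 11001100  (ones: 4)
  rows 56-63 [x1,x2,x3=111]: 11001100  (ones: 4)
Satisfying assignments = 4+4+4+4+0+0+4+4 = 24

24


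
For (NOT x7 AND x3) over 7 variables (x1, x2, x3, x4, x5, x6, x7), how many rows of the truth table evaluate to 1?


Formula: (NOT x7 AND x3) over 7 vars (128 rows)
Evaluate each row (x1, x2, x3, x4, x5, x6, x7 as bits, MSB first):
  row 0 [0000000]: (NOT 0 AND 0) -> 0
  row 1 [0000001]: (NOT 1 AND 0) -> 0
  row 2 [0000010]: (NOT 0 AND 0) -> 0
  row 3 [0000011]: (NOT 1 AND 0) -> 0
  row 4 [0000100]: (NOT 0 AND 0) -> 0
  (every remaining row is evaluated the same way; all 128 results are listed next)
Full result column, 8 rows per line (x1,x2,x3,x4 fixed per line; x5,x6,x7 runs 000..111 left to right):
  rows 0-7 [x1,x2,x3,x4=0000]: 00000000  (ones: 0)
  rows 8-15 [x1,x2,x3,x4=0001]: 00000000  (ones: 0)
  rows 16-23 [x1,x2,x3,x4=0010]: 10101010  (ones: 4)
  rows 24-31 [x1,x2,x3,x4=0011]: 10101010  (ones: 4)
  rows 32-39 [x1,x2,x3,x4=0100]: 00000000  (ones: 0)
  rows 40-47 [x1,x2,x3,x4=0101]: 00000000  (ones: 0)
  rows 48-55 [x1,x2,x3,x4=0110]: 10101010  (ones: 4)
  rows 56-63 [x1,x2,x3,x4=0111]: 10101010  (ones: 4)
  rows 64-71 [x1,x2,x3,x4=1000]: 00000000  (ones: 0)
  rows 72-79 [x1,x2,x3,x4=1001]: 00000000  (ones: 0)
  rows 80-87 [x1,x2,x3,x4=1010]: 10101010  (ones: 4)
  rows 88-95 [x1,x2,x3,x4=1011]: 10101010  (ones: 4)
  rows 96-103 [x1,x2,x3,x4=1100]: 00000000  (ones: 0)
  rows 104-111 [x1,x2,x3,x4=1101]: 00000000  (ones: 0)
  rows 112-119 [x1,x2,x3,x4=1110]: 10101010  (ones: 4)
  rows 120-127 [x1,x2,x3,x4=1111]: 10101010  (ones: 4)
Count of 1-rows = 0+0+4+4+0+0+4+4+0+0+4+4+0+0+4+4 = 32

32


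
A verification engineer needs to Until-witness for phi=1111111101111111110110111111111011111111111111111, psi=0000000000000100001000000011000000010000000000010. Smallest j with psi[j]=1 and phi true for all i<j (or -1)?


(phi U psi) at 0: need smallest j with psi[j]=1 and phi[i]=1 for all i in [0,j).
Scan from step 0:
  step 0: phi=1, psi=0 -> continue
  step 1: phi=1, psi=0 -> continue
  step 2: phi=1, psi=0 -> continue
  step 3: phi=1, psi=0 -> continue
  step 8: phi=0 -> phi-prefix broken from here
  step 13: psi=1 but phi already failed -> not a witness
  step 18: psi=1 but phi already failed -> not a witness
  step 26: psi=1 but phi already failed -> not a witness
  step 27: psi=1 but phi already failed -> not a witness
  step 35: psi=1 but phi already failed -> not a witness
  step 47: psi=1 but phi already failed -> not a witness
  end of trace: no witness -> -1
Witness step = -1

-1


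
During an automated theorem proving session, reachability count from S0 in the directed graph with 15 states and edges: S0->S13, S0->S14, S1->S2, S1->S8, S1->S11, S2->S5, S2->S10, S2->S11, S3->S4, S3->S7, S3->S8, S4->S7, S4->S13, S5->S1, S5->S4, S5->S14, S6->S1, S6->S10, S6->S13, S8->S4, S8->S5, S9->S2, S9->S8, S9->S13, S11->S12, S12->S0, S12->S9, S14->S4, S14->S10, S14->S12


BFS from S0:
  layer 0: {S0}
  layer 1: {S13, S14}
  layer 2: {S4, S10, S12}
  layer 3: {S7, S9}
  layer 4: {S2, S8}
  layer 5: {S5, S11}
  layer 6: {S1}
Reachable set: {S0, S1, S2, S4, S5, S7, S8, S9, S10, S11, S12, S13, S14}
Count = 13

13


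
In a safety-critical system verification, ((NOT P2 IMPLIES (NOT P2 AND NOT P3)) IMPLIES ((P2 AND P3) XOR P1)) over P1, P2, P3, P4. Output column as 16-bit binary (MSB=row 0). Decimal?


Formula: ((NOT P2 IMPLIES (NOT P2 AND NOT P3)) IMPLIES ((P2 AND P3) XOR P1)) over P1, P2, P3, P4 (16 rows)
Evaluate each row (bits = P1,P2,P3,P4, MSB first):
  row 0 [0000]: ((NOT 0 IMPLIES (NOT 0 AND NOT 0)) IMPLIES ((0 AND 0) XOR 0)) -> 0
  row 1 [0001]: ((NOT 0 IMPLIES (NOT 0 AND NOT 0)) IMPLIES ((0 AND 0) XOR 0)) -> 0
  row 2 [0010]: ((NOT 0 IMPLIES (NOT 0 AND NOT 1)) IMPLIES ((0 AND 1) XOR 0)) -> 1
  row 3 [0011]: ((NOT 0 IMPLIES (NOT 0 AND NOT 1)) IMPLIES ((0 AND 1) XOR 0)) -> 1
  row 4 [0100]: ((NOT 1 IMPLIES (NOT 1 AND NOT 0)) IMPLIES ((1 AND 0) XOR 0)) -> 0
  row 5 [0101]: ((NOT 1 IMPLIES (NOT 1 AND NOT 0)) IMPLIES ((1 AND 0) XOR 0)) -> 0
  row 6 [0110]: ((NOT 1 IMPLIES (NOT 1 AND NOT 1)) IMPLIES ((1 AND 1) XOR 0)) -> 1
  row 7 [0111]: ((NOT 1 IMPLIES (NOT 1 AND NOT 1)) IMPLIES ((1 AND 1) XOR 0)) -> 1
  row 8 [1000]: ((NOT 0 IMPLIES (NOT 0 AND NOT 0)) IMPLIES ((0 AND 0) XOR 1)) -> 1
  row 9 [1001]: ((NOT 0 IMPLIES (NOT 0 AND NOT 0)) IMPLIES ((0 AND 0) XOR 1)) -> 1
  row 10 [1010]: ((NOT 0 IMPLIES (NOT 0 AND NOT 1)) IMPLIES ((0 AND 1) XOR 1)) -> 1
  row 11 [1011]: ((NOT 0 IMPLIES (NOT 0 AND NOT 1)) IMPLIES ((0 AND 1) XOR 1)) -> 1
  row 12 [1100]: ((NOT 1 IMPLIES (NOT 1 AND NOT 0)) IMPLIES ((1 AND 0) XOR 1)) -> 1
  row 13 [1101]: ((NOT 1 IMPLIES (NOT 1 AND NOT 0)) IMPLIES ((1 AND 0) XOR 1)) -> 1
  row 14 [1110]: ((NOT 1 IMPLIES (NOT 1 AND NOT 1)) IMPLIES ((1 AND 1) XOR 1)) -> 0
  row 15 [1111]: ((NOT 1 IMPLIES (NOT 1 AND NOT 1)) IMPLIES ((1 AND 1) XOR 1)) -> 0
Full result column, 4 rows per line (P1,P2 fixed per line; P3,P4 runs 00..11 left to right):
  rows 0-3 [P1,P2=00]: 0011  = hex 3
  rows 4-7 [P1,P2=01]: 0011  = hex 3
  rows 8-11 [P1,P2=10]: 1111  = hex F
  rows 12-15 [P1,P2=11]: 1100  = hex C
Output column (row 0 .. row 15) = 0011001111111100
Output column grouped in 4s = 0011 0011 1111 1100 = 0x33FC
Convert to decimal digit by digit (value = value*16 + digit):
  3 -> 3
  3*16 + 3 = 51
  51*16 + 15 (F) = 831
  831*16 + 12 (C) = 13308
Decimal = 13308

13308
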